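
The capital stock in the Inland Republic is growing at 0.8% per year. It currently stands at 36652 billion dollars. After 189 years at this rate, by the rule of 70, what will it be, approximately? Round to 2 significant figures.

It doubles every 70/0.8 ≈ 87.50 years, so 189 years is 2.16 doublings.
2^2.16 ≈ 4.47; 36652 × 4.47 ≈ 160000 billion dollars.

approximately 160000 billion dollars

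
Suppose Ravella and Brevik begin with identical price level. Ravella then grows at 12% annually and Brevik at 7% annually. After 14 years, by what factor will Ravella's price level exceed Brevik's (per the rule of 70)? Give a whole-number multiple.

Rate gap = 12% − 7% = 5 points.
The ratio doubles every 70/5 ≈ 14.00 years.
14/14.00 ≈ 1.00 doublings → ratio ≈ 2^1.00 ≈ 2.

about 2 times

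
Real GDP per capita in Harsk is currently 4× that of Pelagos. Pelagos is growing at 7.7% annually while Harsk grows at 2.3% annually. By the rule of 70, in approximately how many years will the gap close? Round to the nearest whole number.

Pelagos gains on Harsk at 7.7% − 2.3% = 5.4 points a year.
At that relative rate the gap halves every 70/5.4 ≈ 12.96 years.
A 4× gap closes after 2 halvings: 2 × 12.96 ≈ 26 years.

approximately 26 years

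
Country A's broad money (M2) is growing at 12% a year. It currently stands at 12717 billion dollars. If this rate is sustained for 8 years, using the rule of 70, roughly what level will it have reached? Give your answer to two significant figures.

It doubles every 70/12 ≈ 5.83 years, so 8 years is 1.37 doublings.
2^1.37 ≈ 2.58; 12717 × 2.58 ≈ 33000 billion dollars.

roughly 33000 billion dollars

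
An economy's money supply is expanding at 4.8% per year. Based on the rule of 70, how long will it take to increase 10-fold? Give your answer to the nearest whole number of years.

Doubling time ≈ 70/4.8 = 14.58 years.
10× is log₂ 10 ≈ 3.32 doublings, so ≈ 3.32 × 14.58 = 48 years.

≈ 48 years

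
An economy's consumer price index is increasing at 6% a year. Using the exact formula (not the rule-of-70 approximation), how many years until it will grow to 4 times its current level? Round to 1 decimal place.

t = ln(4) / ln(1 + 0.06) = 1.3863 / 0.058269 ≈ 23.79.

23.8 years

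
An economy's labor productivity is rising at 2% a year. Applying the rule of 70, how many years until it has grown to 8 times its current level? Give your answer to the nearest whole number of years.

about 105 years

One doubling takes 70/2 = 35.00 years.
8 = 2^3, so 3 doublings → 105 years.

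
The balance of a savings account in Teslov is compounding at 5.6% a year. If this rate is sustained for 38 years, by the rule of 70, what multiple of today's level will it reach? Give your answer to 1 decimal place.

Doubling time ≈ 70/5.6 = 12.50 years.
38 years / 12.50 ≈ 3.04 doublings → factor 2^3.04 ≈ 8.2.

around 8.2 times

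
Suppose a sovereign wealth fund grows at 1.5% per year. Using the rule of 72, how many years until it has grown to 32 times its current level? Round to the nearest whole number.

One doubling takes 72/1.5 = 48.00 years.
32× is 5 doublings, so 5 × 48.00 ≈ 240 years.

roughly 240 years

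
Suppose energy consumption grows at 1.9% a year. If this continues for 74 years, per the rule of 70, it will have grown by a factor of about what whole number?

At 1.9% one doubling takes ≈ 36.84 years; 74 years is 2 of them, so ×4.

4 times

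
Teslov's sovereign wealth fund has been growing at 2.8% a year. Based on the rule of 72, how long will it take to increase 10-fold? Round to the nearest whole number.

One doubling takes 72/2.8 = 25.71 years.
10× is log₂ 10 ≈ 3.32 doublings, so ≈ 3.32 × 25.71 = 85 years.

≈ 85 years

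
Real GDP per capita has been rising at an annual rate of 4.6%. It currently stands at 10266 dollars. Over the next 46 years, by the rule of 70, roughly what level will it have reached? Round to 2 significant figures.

It doubles every 70/4.6 ≈ 15.22 years, so 46 years is 3.02 doublings.
2^3.02 ≈ 8.11; 10266 × 8.11 ≈ 83000 dollars.

approximately 83000 dollars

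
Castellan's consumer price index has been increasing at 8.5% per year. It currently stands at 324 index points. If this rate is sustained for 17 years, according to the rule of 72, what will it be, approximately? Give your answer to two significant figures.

Doubling time ≈ 72/8.5 = 8.47 years.
17 years is 17/8.47 ≈ 2.01 doublings, a factor of 2^2.01 ≈ 4.03.
324 × 4.03 ≈ 1300 index points.

around 1300 index points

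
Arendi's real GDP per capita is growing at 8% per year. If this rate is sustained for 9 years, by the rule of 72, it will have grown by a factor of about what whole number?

≈ 2 times

Doubling time ≈ 72/8 = 9.00 years.
9/9.00 ≈ 1 doubling, so about 2^1 = 2×.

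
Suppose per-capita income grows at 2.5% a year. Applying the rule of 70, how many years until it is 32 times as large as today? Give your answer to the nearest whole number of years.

≈ 140 years

Doubling time ≈ 70/2.5 = 28.00 years.
32× is 5 doublings, so 5 × 28.00 ≈ 140 years.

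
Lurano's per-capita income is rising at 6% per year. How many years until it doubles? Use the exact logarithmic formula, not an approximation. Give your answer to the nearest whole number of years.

t = ln(2) / ln(1 + 0.06) = 0.6931 / 0.058269 ≈ 11.89.
≈ 12 years.

12 years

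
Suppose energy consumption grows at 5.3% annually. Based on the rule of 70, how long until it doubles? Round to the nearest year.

Doubling time ≈ 70 / 5.3 = 13.21 years.

≈ 13 years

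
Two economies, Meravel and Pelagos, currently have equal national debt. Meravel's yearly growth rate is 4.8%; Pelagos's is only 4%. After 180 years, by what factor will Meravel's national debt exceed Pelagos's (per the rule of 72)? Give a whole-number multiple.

Rate gap = 4.8% − 4% = 0.8 points.
The ratio doubles every 72/0.8 ≈ 90.00 years.
180/90.00 ≈ 2.00 doublings → ratio ≈ 2^2.00 ≈ 4.

around 4 times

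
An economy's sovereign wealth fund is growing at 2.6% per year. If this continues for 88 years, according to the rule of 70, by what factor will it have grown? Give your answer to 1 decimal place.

roughly 9.6 times

Doubling time ≈ 70/2.6 = 26.92 years.
88 years / 26.92 ≈ 3.27 doublings → factor 2^3.27 ≈ 9.6.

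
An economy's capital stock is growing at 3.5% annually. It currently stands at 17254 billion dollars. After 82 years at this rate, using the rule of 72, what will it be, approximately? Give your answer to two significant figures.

It doubles every 72/3.5 ≈ 20.57 years, so 82 years is 3.99 doublings.
2^3.99 ≈ 15.89; 17254 × 15.89 ≈ 270000 billion dollars.

270000 billion dollars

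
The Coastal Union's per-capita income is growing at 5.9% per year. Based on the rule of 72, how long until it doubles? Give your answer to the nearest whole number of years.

At 5.9%, doubling takes about 72/5.9 = 12.20 years.

around 12 years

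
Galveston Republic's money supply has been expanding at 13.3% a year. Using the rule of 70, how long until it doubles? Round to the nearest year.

around 5 years

At 13.3%, doubling takes about 70/13.3 = 5.26 years.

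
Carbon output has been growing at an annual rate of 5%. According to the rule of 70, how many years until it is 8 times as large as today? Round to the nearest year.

Doubling time ≈ 70/5 = 14.00 years.
8× is 3 doublings, so 3 × 14.00 ≈ 42 years.

42 years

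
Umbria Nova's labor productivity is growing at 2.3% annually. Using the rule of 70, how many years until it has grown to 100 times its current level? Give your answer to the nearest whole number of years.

approximately 202 years

At 2.3% it doubles every 70/2.3 ≈ 30.43 years.
100× is log₂ 100 ≈ 6.64 doublings, so ≈ 6.64 × 30.43 = 202 years.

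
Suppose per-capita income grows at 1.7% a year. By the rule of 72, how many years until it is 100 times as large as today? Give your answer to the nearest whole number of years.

Doubling time ≈ 72/1.7 = 42.35 years.
Reaching 100× takes log₂(100) ≈ 6.64 doublings.
6.64 × 42.35 ≈ 281 years.

about 281 years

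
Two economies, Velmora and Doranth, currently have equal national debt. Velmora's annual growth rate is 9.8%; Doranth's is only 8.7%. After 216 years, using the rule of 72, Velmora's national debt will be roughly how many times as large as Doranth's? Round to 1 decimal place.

Velmora pulls ahead at 1.1 pp per year, so the ratio doubles every 72/1.1 ≈ 65.45 years.
In 216 years that's 3.30 doublings: 2^3.30 ≈ 9.8.

roughly 9.8 times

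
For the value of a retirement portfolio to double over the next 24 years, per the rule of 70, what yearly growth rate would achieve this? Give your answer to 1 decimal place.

around 2.9% per year

70 / 24 ≈ 2.92, so about 2.9% per year.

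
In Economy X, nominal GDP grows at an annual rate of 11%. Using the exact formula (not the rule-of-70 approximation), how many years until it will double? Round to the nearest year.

t = ln(2) / ln(1 + 0.11) = 0.6931 / 0.104360 ≈ 6.64.
≈ 7 years.

7 years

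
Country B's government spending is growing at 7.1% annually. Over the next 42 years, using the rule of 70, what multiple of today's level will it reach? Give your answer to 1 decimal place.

Doubles every ≈ 9.86 years (70/7.1).
42 years is 4.26 doublings; 2^4.26 ≈ 19.2×.

approximately 19.2 times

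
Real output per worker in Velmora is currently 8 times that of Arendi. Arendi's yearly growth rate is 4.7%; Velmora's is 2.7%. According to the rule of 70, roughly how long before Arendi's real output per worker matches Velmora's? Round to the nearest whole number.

about 105 years

What matters is the difference: 2 pp.
Rule of 70 on the gap: the ratio halves every 70/2 ≈ 35.00 years.
An 8 times gap closes after 3 halvings: 3 × 35.00 ≈ 105 years.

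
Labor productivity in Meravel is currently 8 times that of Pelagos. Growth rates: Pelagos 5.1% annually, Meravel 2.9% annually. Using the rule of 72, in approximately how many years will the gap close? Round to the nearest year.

The growth-rate gap is 5.1% − 2.9% = 2.2 percentage points.
So the ratio between them halves every 72/2.2 ≈ 32.73 years.
An 8 times gap closes after 3 halvings: 3 × 32.73 ≈ 98 years.

approximately 98 years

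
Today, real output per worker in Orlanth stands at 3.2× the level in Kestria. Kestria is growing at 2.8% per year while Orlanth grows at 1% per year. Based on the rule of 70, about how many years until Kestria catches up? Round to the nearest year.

The growth-rate gap is 2.8% − 1% = 1.8 percentage points.
So the ratio between them halves every 70/1.8 ≈ 38.89 years.
A 3.2× gap takes log₂(3.2) ≈ 1.68 halvings to close: 1.68 × 38.89 ≈ 65 years.

approximately 65 years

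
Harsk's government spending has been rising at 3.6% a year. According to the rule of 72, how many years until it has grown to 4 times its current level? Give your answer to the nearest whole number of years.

approximately 40 years

One doubling takes 72/3.6 = 20.00 years.
Getting to 4× needs 2 doublings: 2 × 20.00 ≈ 40 years.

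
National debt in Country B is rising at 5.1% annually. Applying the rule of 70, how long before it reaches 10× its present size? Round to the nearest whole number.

One doubling takes 70/5.1 = 13.73 years.
Reaching 10× takes log₂(10) ≈ 3.32 doublings.
3.32 × 13.73 ≈ 46 years.

roughly 46 years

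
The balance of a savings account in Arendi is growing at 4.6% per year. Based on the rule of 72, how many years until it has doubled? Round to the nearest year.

At 4.6%, doubling takes about 72/4.6 = 15.65 years.

approximately 16 years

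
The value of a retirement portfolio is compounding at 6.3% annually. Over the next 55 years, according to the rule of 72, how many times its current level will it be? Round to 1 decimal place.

roughly 28.1 times

Doubling time ≈ 72/6.3 = 11.43 years.
55 years / 11.43 ≈ 4.81 doublings → factor 2^4.81 ≈ 28.1.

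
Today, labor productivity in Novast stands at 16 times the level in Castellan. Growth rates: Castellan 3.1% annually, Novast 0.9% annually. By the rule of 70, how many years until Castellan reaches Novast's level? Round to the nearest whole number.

What matters is the difference: 2.2 pp.
Rule of 70 on the gap: the ratio halves every 70/2.2 ≈ 31.82 years.
A 16 times gap closes after 4 halvings: 4 × 31.82 ≈ 127 years.

127 years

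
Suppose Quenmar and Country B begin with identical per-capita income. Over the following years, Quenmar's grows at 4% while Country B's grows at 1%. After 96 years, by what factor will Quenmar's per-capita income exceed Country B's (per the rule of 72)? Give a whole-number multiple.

Rate gap = 4% − 1% = 3 points.
The ratio doubles every 72/3 ≈ 24.00 years.
96/24.00 ≈ 4.00 doublings → ratio ≈ 2^4.00 ≈ 16.

roughly 16 times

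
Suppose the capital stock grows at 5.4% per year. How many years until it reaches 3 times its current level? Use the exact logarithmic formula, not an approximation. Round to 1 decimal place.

20.9 years

t = ln(3) / ln(1 + 0.054) = 1.0986 / 0.052592 ≈ 20.89.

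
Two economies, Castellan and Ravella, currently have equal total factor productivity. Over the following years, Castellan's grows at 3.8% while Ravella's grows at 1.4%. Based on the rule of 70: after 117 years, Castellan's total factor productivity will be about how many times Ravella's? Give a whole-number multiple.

Rate gap = 3.8% − 1.4% = 2.4 points.
The ratio doubles every 70/2.4 ≈ 29.17 years.
117/29.17 ≈ 4.01 doublings → ratio ≈ 2^4.01 ≈ 16.

roughly 16 times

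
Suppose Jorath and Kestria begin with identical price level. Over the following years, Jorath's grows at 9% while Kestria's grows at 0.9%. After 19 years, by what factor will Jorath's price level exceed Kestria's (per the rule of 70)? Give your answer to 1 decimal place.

Only the 8.1-point difference matters.
70/8.1 ≈ 8.64 years per doubling of the ratio; 19 years gives 2.20 doublings, so ≈ 4.6×.

about 4.6 times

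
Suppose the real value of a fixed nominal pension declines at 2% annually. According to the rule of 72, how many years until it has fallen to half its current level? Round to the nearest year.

Falling at 2%, it halves about every 72/2 = 36.00 years.

approximately 36 years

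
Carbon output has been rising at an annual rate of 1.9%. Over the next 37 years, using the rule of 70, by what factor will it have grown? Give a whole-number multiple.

70/1.9 ≈ 36.84 years per doubling.
37 years fits 1 doubling: 2^1 = 2.

around 2 times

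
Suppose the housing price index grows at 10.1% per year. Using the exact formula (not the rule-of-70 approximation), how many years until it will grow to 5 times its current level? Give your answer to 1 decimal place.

t = ln(5) / ln(1 + 0.101) = 1.6094 / 0.096219 ≈ 16.73.

16.7 years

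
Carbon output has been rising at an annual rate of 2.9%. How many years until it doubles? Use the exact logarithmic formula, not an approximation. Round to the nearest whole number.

t = ln(2) / ln(1 + 0.029) = 0.6931 / 0.028587 ≈ 24.25.
≈ 24 years.

24 years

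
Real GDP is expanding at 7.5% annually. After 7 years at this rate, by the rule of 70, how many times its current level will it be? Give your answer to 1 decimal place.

Doubles every ≈ 9.33 years (70/7.5).
7 years is 0.75 doublings; 2^0.75 ≈ 1.7×.

≈ 1.7 times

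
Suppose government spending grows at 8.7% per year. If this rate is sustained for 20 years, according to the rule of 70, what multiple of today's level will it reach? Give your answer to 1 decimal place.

around 5.6 times

Doubles every ≈ 8.05 years (70/8.7).
20 years is 2.48 doublings; 2^2.48 ≈ 5.6×.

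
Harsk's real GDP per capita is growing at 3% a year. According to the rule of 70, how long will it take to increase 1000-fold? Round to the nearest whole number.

At 3% it doubles every 70/3 ≈ 23.33 years.
Reaching 1000× takes log₂(1000) ≈ 9.97 doublings.
9.97 × 23.33 ≈ 233 years.

about 233 years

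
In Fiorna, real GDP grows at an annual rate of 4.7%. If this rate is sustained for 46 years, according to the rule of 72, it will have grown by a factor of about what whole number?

roughly 8 times

Doubling time ≈ 72/4.7 = 15.32 years.
46/15.32 ≈ 3 doublings, so about 2^3 = 8×.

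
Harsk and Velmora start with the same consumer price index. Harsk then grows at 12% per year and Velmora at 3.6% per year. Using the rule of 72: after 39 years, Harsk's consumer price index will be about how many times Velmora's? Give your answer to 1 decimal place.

Only the 8.4-point difference matters.
72/8.4 ≈ 8.57 years per doubling of the ratio; 39 years gives 4.55 doublings, so ≈ 23.4×.

around 23.4 times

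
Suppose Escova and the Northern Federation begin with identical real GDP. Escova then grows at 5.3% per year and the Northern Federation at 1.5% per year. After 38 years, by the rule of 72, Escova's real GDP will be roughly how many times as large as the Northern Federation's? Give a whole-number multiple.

Only the 3.8-point difference matters.
72/3.8 ≈ 18.95 years per doubling of the ratio; 38 years gives 2.01 doublings, so ≈ 4×.

approximately 4 times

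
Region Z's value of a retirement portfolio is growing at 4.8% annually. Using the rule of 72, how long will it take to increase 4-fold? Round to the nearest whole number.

Doubling time ≈ 72/4.8 = 15.00 years.
Getting to 4× needs 2 doublings: 2 × 15.00 ≈ 30 years.

approximately 30 years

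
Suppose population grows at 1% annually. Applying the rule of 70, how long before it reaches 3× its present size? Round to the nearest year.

One doubling takes 70/1 = 70.00 years.
3× is log₂ 3 ≈ 1.58 doublings, so ≈ 1.58 × 70.00 = 111 years.

approximately 111 years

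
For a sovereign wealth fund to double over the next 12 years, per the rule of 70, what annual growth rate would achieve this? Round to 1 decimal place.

5.8%

70 / 12 ≈ 5.83, so about 5.8% a year.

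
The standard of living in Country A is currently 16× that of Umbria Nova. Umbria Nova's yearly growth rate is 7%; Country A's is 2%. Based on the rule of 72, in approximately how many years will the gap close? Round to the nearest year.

roughly 58 years

What matters is the difference: 5 pp.
Rule of 72 on the gap: the ratio halves every 72/5 ≈ 14.40 years.
A 16× gap closes after 4 halvings: 4 × 14.40 ≈ 58 years.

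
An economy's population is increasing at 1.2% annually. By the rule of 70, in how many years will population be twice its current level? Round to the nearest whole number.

≈ 58 years

70/1.2 ≈ 58.33, so it doubles roughly every 58 years.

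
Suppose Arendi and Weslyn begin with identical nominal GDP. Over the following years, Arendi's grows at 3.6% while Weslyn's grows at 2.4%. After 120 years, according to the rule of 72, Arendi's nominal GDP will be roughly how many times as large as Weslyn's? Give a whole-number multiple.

around 4 times

Only the 1.2-point difference matters.
72/1.2 ≈ 60.00 years per doubling of the ratio; 120 years gives 2.00 doublings, so ≈ 4×.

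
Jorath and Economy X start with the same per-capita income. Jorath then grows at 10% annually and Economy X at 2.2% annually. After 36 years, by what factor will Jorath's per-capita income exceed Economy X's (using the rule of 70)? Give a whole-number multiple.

roughly 16 times

Rate gap = 10% − 2.2% = 7.8 points.
The ratio doubles every 70/7.8 ≈ 8.97 years.
36/8.97 ≈ 4.01 doublings → ratio ≈ 2^4.01 ≈ 16.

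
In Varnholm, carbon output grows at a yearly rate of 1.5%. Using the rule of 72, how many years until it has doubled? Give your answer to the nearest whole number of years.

Doubling time ≈ 72 / 1.5 = 48.00 years.

roughly 48 years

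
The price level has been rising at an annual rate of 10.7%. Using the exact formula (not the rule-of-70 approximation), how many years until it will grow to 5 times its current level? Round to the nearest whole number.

16 years

t = ln(5) / ln(1 + 0.107) = 1.6094 / 0.101654 ≈ 15.83.
≈ 16 years.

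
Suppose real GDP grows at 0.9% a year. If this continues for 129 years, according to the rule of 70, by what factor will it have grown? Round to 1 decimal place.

Doubling time ≈ 70/0.9 = 77.78 years.
129 years / 77.78 ≈ 1.66 doublings → factor 2^1.66 ≈ 3.2.

around 3.2 times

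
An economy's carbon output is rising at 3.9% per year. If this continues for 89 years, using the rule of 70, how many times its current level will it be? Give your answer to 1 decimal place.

approximately 31.1 times

Doubles every ≈ 17.95 years (70/3.9).
89 years is 4.96 doublings; 2^4.96 ≈ 31.1×.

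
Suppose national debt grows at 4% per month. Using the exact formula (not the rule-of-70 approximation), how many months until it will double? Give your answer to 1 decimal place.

17.7 months

t = ln(2) / ln(1 + 0.04) = 0.6931 / 0.039221 ≈ 17.67.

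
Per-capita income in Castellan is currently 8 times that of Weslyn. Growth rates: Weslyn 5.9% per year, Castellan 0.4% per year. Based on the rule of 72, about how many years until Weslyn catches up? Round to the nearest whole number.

approximately 39 years

Weslyn gains on Castellan at 5.9% − 0.4% = 5.5 points a year.
At that relative rate the gap halves every 72/5.5 ≈ 13.09 years.
An 8 times gap closes after 3 halvings: 3 × 13.09 ≈ 39 years.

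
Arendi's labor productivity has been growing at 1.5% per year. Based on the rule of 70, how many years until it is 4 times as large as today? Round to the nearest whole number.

Doubling time ≈ 70/1.5 = 46.67 years.
Getting to 4× needs 2 doublings: 2 × 46.67 ≈ 93 years.

93 years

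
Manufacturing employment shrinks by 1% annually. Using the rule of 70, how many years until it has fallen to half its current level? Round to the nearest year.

around 70 years

Halving time ≈ 70 / 1 = 70.00 → 70 years.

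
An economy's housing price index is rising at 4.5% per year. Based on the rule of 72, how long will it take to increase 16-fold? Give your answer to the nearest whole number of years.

≈ 64 years

Doubling time ≈ 72/4.5 = 16.00 years.
16 = 2^4, so 4 doublings → 64 years.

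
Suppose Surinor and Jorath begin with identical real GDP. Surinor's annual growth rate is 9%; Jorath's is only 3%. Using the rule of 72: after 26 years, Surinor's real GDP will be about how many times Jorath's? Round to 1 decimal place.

about 4.5 times

Only the 6-point difference matters.
72/6 ≈ 12.00 years per doubling of the ratio; 26 years gives 2.17 doublings, so ≈ 4.5×.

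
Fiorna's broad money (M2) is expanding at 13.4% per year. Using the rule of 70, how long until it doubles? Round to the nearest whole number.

At 13.4%, doubling takes about 70/13.4 = 5.22 years.

about 5 years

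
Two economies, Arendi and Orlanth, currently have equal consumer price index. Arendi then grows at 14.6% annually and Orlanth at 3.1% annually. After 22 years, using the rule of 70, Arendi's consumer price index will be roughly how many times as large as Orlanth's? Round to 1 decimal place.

roughly 12.2 times

Rate gap = 14.6% − 3.1% = 11.5 points.
The ratio doubles every 70/11.5 ≈ 6.09 years.
22/6.09 ≈ 3.61 doublings → ratio ≈ 2^3.61 ≈ 12.2.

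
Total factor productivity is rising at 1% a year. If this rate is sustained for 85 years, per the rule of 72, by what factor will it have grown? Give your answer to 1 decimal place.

Doubling time ≈ 72/1 = 72.00 years.
85 years / 72.00 ≈ 1.18 doublings → factor 2^1.18 ≈ 2.3.

2.3 times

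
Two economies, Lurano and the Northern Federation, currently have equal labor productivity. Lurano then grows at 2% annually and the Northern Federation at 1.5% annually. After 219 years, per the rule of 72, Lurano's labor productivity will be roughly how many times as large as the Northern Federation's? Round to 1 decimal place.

approximately 2.9 times

Only the 0.5-point difference matters.
72/0.5 ≈ 144.00 years per doubling of the ratio; 219 years gives 1.52 doublings, so ≈ 2.9×.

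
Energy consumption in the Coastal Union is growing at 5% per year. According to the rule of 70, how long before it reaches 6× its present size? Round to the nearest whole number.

One doubling takes 70/5 = 14.00 years.
6× is log₂ 6 ≈ 2.58 doublings, so ≈ 2.58 × 14.00 = 36 years.

roughly 36 years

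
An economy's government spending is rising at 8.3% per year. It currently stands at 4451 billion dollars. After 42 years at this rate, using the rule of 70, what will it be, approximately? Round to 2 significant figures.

about 140000 billion dollars

Doubling time ≈ 70/8.3 = 8.43 years.
42 years is 42/8.43 ≈ 4.98 doublings, a factor of 2^4.98 ≈ 31.56.
4451 × 31.56 ≈ 140000 billion dollars.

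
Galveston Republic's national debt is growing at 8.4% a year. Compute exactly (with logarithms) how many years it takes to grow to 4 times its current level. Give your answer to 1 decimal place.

t = ln(4) / ln(1 + 0.084) = 1.3863 / 0.080658 ≈ 17.19.

17.2 years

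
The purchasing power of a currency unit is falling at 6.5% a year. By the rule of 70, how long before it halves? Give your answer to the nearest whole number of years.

11 years

Falling at 6.5%, it halves about every 70/6.5 = 10.77 years.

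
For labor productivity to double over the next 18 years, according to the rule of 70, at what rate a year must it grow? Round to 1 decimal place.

3.9% a year

70 / 18 ≈ 3.89, so about 3.9% a year.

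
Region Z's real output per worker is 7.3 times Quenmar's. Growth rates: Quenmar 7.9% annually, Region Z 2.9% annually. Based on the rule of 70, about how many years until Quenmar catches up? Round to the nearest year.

approximately 40 years

Quenmar gains on Region Z at 7.9% − 2.9% = 5 points a year.
At that relative rate the gap halves every 70/5 ≈ 14.00 years.
A 7.3 times gap takes log₂(7.3) ≈ 2.87 halvings to close: 2.87 × 14.00 ≈ 40 years.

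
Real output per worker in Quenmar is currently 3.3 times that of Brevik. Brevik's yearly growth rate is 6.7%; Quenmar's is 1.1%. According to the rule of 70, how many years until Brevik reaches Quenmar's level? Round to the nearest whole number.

What matters is the difference: 5.6 pp.
Rule of 70 on the gap: the ratio halves every 70/5.6 ≈ 12.50 years.
A 3.3 times gap takes log₂(3.3) ≈ 1.72 halvings to close: 1.72 × 12.50 ≈ 22 years.

around 22 years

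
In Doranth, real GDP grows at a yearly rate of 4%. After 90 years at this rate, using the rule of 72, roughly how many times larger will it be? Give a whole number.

At 4% one doubling takes ≈ 18.00 years; 90 years is 5 of them, so ×32.

approximately 32 times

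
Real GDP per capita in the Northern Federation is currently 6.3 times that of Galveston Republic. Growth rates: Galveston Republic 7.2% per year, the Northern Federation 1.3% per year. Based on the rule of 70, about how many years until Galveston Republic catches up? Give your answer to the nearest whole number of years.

Galveston Republic gains on the Northern Federation at 7.2% − 1.3% = 5.9 points a year.
At that relative rate the gap halves every 70/5.9 ≈ 11.86 years.
A 6.3 times gap takes log₂(6.3) ≈ 2.66 halvings to close: 2.66 × 11.86 ≈ 32 years.

approximately 32 years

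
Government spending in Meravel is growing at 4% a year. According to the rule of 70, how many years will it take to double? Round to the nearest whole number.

≈ 18 years

At 4%, doubling takes about 70/4 = 17.50 years.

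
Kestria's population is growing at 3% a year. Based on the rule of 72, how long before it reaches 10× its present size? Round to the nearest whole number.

One doubling takes 72/3 = 24.00 years.
10× is log₂ 10 ≈ 3.32 doublings, so ≈ 3.32 × 24.00 = 80 years.

approximately 80 years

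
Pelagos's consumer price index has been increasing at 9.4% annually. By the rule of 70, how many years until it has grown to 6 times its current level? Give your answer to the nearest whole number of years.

approximately 19 years

One doubling takes 70/9.4 = 7.45 years.
Reaching 6× takes log₂(6) ≈ 2.58 doublings.
2.58 × 7.45 ≈ 19 years.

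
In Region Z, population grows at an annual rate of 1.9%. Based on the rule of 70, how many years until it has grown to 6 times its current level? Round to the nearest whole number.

≈ 95 years

One doubling takes 70/1.9 = 36.84 years.
Reaching 6× takes log₂(6) ≈ 2.58 doublings.
2.58 × 36.84 ≈ 95 years.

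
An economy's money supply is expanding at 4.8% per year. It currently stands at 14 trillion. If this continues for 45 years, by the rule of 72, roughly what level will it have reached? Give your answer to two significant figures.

roughly 110 trillion

It doubles every 72/4.8 ≈ 15.00 years, so 45 years is 3.00 doublings.
2^3.00 ≈ 8.00; 14 × 8.00 ≈ 110 trillion.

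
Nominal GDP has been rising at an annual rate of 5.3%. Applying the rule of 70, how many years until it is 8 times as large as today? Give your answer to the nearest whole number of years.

around 40 years

Doubling time ≈ 70/5.3 = 13.21 years.
8 = 2^3, so 3 doublings → 40 years.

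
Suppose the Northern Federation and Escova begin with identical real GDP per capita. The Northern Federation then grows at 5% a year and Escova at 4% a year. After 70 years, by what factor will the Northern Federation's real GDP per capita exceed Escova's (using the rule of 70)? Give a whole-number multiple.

2 times

Rate gap = 5% − 4% = 1 point.
The ratio doubles every 70/1 ≈ 70.00 years.
70/70.00 ≈ 1.00 doublings → ratio ≈ 2^1.00 ≈ 2.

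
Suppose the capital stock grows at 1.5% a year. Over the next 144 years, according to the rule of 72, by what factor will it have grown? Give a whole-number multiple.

72/1.5 ≈ 48.00 years per doubling.
144 years fits 3 doublings: 2^3 = 8.

8 times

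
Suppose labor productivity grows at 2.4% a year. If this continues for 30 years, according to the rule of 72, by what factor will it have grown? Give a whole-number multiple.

approximately 2 times

72/2.4 ≈ 30.00 years per doubling.
30 years fits 1 doubling: 2^1 = 2.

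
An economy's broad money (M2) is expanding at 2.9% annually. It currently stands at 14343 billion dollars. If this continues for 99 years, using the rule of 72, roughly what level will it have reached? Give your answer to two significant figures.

approximately 230000 billion dollars

It doubles every 72/2.9 ≈ 24.83 years, so 99 years is 3.99 doublings.
2^3.99 ≈ 15.89; 14343 × 15.89 ≈ 230000 billion dollars.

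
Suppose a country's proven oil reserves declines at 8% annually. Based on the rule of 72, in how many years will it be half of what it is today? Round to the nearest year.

9 years

Falling at 8%, it halves about every 72/8 = 9.00 years.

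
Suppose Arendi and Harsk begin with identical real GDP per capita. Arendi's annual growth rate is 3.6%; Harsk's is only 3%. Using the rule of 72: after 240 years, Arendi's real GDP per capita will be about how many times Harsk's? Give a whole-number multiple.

Arendi pulls ahead at 0.6 pp per year, so the ratio doubles every 72/0.6 ≈ 120.00 years.
In 240 years that's 2.00 doublings: 2^2.00 ≈ 4.

roughly 4 times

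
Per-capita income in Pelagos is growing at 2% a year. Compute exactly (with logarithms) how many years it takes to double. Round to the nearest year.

35 years

t = ln(2) / ln(1 + 0.02) = 0.6931 / 0.019803 ≈ 35.00.
≈ 35 years.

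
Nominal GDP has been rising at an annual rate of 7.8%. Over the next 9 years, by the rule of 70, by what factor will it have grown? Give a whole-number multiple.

At 7.8% one doubling takes ≈ 8.97 years; 9 years is 1 of them, so ×2.

about 2 times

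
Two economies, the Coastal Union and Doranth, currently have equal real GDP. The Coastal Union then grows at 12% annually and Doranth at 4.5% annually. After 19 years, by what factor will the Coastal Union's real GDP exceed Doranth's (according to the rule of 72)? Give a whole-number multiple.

roughly 4 times

Only the 7.5-point difference matters.
72/7.5 ≈ 9.60 years per doubling of the ratio; 19 years gives 1.98 doublings, so ≈ 4×.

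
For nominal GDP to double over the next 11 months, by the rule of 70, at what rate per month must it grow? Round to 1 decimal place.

around 6.4%

70 / 11 ≈ 6.36, so about 6.4% per month.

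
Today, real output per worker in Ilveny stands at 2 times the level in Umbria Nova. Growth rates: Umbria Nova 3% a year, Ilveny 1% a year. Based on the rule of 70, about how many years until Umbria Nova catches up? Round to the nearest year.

The growth-rate gap is 3% − 1% = 2 percentage points.
So the ratio between them halves every 70/2 ≈ 35.00 years.
A 2 times gap closes after 1 halving: 1 × 35.00 ≈ 35 years.

approximately 35 years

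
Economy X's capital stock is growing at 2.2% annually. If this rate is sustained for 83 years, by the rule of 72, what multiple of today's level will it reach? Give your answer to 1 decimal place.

approximately 5.8 times

Doubles every ≈ 32.73 years (72/2.2).
83 years is 2.54 doublings; 2^2.54 ≈ 5.8×.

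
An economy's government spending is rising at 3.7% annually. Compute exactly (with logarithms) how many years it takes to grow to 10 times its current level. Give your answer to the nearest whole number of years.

t = ln(10) / ln(1 + 0.037) = 2.3026 / 0.036332 ≈ 63.38.
≈ 63 years.

63 years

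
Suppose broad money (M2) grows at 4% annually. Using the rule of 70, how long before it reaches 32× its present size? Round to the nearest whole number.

Doubling time ≈ 70/4 = 17.50 years.
32 = 2^5, so 5 doublings → 88 years.

approximately 88 years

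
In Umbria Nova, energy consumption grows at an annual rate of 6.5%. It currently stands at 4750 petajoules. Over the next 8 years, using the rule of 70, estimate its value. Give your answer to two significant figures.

around 7900 petajoules

It doubles every 70/6.5 ≈ 10.77 years, so 8 years is 0.74 doublings.
2^0.74 ≈ 1.67; 4750 × 1.67 ≈ 7900 petajoules.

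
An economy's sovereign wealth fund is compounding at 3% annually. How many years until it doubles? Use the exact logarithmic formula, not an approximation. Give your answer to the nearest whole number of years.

t = ln(2) / ln(1 + 0.03) = 0.6931 / 0.029559 ≈ 23.45.
≈ 23 years.

23 years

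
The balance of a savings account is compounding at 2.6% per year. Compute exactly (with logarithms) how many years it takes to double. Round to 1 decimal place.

27.0 years

t = ln(2) / ln(1 + 0.026) = 0.6931 / 0.025668 ≈ 27.00.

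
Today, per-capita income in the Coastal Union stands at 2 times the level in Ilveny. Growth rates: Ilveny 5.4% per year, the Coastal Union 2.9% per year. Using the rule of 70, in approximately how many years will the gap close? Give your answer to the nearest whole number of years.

approximately 28 years

The growth-rate gap is 5.4% − 2.9% = 2.5 percentage points.
So the ratio between them halves every 70/2.5 ≈ 28.00 years.
A 2 times gap closes after 1 halving: 1 × 28.00 ≈ 28 years.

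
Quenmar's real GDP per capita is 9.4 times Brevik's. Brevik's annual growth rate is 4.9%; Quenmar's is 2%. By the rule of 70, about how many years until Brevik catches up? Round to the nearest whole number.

78 years

The growth-rate gap is 4.9% − 2% = 2.9 percentage points.
So the ratio between them halves every 70/2.9 ≈ 24.14 years.
A 9.4 times gap takes log₂(9.4) ≈ 3.23 halvings to close: 3.23 × 24.14 ≈ 78 years.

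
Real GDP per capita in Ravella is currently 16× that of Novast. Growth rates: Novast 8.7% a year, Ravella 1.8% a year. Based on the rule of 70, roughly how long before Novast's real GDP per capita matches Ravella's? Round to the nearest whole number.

around 41 years

What matters is the difference: 6.9 pp.
Rule of 70 on the gap: the ratio halves every 70/6.9 ≈ 10.14 years.
A 16× gap closes after 4 halvings: 4 × 10.14 ≈ 41 years.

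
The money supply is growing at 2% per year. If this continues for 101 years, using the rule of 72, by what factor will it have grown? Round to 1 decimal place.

7.0 times

Doubles every ≈ 36.00 years (72/2).
101 years is 2.81 doublings; 2^2.81 ≈ 7.0×.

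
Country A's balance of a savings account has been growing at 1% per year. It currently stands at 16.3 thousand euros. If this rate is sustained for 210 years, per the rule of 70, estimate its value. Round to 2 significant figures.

Doubling time ≈ 70/1 = 70.00 years.
210 years is 210/70.00 ≈ 3.00 doublings, a factor of 2^3.00 ≈ 8.00.
16.3 × 8.00 ≈ 130 thousand euros.

roughly 130 thousand euros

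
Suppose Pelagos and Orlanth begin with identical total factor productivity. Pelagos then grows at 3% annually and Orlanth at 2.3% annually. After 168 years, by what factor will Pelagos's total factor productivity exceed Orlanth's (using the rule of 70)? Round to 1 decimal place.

Pelagos pulls ahead at 0.7 pp per year, so the ratio doubles every 70/0.7 ≈ 100.00 years.
In 168 years that's 1.68 doublings: 2^1.68 ≈ 3.2.

3.2 times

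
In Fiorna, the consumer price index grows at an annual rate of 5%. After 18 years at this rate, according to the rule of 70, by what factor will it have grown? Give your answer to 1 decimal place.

approximately 2.4 times

Doubling time ≈ 70/5 = 14.00 years.
18 years / 14.00 ≈ 1.29 doublings → factor 2^1.29 ≈ 2.4.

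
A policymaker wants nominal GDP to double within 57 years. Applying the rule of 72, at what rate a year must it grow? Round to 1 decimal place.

72 / 57 ≈ 1.26, so about 1.3% a year.

1.3%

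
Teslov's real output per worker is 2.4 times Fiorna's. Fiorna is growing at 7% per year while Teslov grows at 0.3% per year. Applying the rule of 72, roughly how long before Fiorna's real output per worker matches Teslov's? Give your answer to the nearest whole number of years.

approximately 14 years

The growth-rate gap is 7% − 0.3% = 6.7 percentage points.
So the ratio between them halves every 72/6.7 ≈ 10.75 years.
A 2.4 times gap takes log₂(2.4) ≈ 1.26 halvings to close: 1.26 × 10.75 ≈ 14 years.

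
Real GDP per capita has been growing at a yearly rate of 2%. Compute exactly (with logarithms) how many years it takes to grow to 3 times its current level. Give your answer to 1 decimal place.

55.5 years

t = ln(3) / ln(1 + 0.02) = 1.0986 / 0.019803 ≈ 55.48.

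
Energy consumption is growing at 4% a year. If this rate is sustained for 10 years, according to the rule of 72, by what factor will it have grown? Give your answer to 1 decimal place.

Doubling time ≈ 72/4 = 18.00 years.
10 years / 18.00 ≈ 0.56 doublings → factor 2^0.56 ≈ 1.5.

about 1.5 times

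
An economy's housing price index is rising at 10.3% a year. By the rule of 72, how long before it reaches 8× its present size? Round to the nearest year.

≈ 21 years

One doubling takes 72/10.3 = 6.99 years.
8× is 3 doublings, so 3 × 6.99 ≈ 21 years.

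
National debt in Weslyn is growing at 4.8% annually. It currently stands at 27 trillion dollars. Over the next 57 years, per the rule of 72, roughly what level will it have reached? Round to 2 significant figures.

Doubling time ≈ 72/4.8 = 15.00 years.
57 years is 57/15.00 ≈ 3.80 doublings, a factor of 2^3.80 ≈ 13.93.
27 × 13.93 ≈ 380 trillion dollars.

about 380 trillion dollars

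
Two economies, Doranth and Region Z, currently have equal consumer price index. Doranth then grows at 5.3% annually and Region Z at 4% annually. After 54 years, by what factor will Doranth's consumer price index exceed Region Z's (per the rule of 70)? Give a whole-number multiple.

about 2 times

Doranth pulls ahead at 1.3 pp per year, so the ratio doubles every 70/1.3 ≈ 53.85 years.
In 54 years that's 1.00 doublings: 2^1.00 ≈ 2.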